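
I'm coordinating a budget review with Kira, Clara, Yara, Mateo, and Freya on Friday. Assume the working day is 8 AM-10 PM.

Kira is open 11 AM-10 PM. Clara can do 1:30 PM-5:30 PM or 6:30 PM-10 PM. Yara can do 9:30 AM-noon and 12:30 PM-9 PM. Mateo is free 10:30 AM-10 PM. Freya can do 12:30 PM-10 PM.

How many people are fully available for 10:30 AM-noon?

2

Yara and Mateo can make the full 10:30-12:00 slot — that's 2.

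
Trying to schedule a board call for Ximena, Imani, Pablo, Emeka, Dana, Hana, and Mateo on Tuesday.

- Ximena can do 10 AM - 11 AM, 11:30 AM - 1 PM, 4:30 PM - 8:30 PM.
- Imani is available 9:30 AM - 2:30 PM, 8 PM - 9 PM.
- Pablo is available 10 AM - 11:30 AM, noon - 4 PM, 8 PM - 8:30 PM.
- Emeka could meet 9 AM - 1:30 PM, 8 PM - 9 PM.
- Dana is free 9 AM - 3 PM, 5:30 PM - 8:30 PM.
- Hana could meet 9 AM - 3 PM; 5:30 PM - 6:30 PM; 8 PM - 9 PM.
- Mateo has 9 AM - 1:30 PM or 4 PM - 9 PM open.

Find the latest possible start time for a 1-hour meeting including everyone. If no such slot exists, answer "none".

Ximena ∩ Imani: 10:00-11:00, 11:30-13:00, 20:00-20:30.
Ximena ∩ Imani ∩ Pablo: 10:00-11:00, 12:00-13:00, 20:00-20:30.
Ximena ∩ Imani ∩ Pablo ∩ Emeka: 10:00-11:00, 12:00-13:00, 20:00-20:30.
Ximena ∩ Imani ∩ Pablo ∩ Emeka ∩ Dana: 10:00-11:00, 12:00-13:00, 20:00-20:30.
Ximena ∩ Imani ∩ Pablo ∩ Emeka ∩ Dana ∩ Hana: 10:00-11:00, 12:00-13:00, 20:00-20:30.
Ximena ∩ Imani ∩ Pablo ∩ Emeka ∩ Dana ∩ Hana ∩ Mateo: 10:00-11:00, 12:00-13:00, 20:00-20:30.
The last common window of at least 60 minutes is 12:00-13:00; a 60-minute meeting can start as late as 12:00 and still end by 13:00.

12:00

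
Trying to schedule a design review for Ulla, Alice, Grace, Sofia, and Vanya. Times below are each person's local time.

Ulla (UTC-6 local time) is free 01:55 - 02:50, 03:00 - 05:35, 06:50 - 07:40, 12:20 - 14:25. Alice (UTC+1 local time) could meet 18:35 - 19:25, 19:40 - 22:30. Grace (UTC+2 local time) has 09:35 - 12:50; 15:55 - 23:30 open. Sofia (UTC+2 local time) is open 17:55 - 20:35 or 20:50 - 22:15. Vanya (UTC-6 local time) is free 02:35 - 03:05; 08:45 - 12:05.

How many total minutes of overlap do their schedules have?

Ulla in UTC: 07:55-08:50, 09:00-11:35, 12:50-13:40, 18:20-20:25 (add 6h to convert from UTC-6).
Alice in UTC: 17:35-18:25, 18:40-21:30 (subtract 1h to convert from UTC+1).
Grace in UTC: 07:35-10:50, 13:55-21:30 (subtract 2h to convert from UTC+2).
Sofia in UTC: 15:55-18:35, 18:50-20:15 (subtract 2h to convert from UTC+2).
Vanya in UTC: 08:35-09:05, 14:45-18:05 (add 6h to convert from UTC-6).
Ulla ∩ Alice: 18:20-18:25, 18:40-20:25.
Ulla ∩ Alice ∩ Grace: 18:20-18:25, 18:40-20:25.
Ulla ∩ Alice ∩ Grace ∩ Sofia: 18:20-18:25, 18:50-20:15.
Ulla ∩ Alice ∩ Grace ∩ Sofia ∩ Vanya: ∅.
There is no time when everyone is free.
There is no common window, so the total is 0 minutes.

0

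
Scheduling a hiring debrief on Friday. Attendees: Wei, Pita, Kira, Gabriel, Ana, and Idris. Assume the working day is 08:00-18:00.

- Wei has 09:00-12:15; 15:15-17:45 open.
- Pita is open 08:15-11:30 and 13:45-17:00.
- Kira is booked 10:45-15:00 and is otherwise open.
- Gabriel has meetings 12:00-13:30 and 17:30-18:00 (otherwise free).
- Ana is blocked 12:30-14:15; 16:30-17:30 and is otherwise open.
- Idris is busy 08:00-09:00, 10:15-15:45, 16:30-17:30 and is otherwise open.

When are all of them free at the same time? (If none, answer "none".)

09:00-10:15, 15:45-16:30

Wei free: 09:00-12:15, 15:15-17:45.
Pita free: 08:15-11:30, 13:45-17:00.
Kira free: 08:00-10:45, 15:00-18:00 (invert busy blocks within the working day).
Gabriel free: 08:00-12:00, 13:30-17:30 (invert busy blocks within the working day).
Ana free: 08:00-12:30, 14:15-16:30, 17:30-18:00 (invert busy blocks within the working day).
Idris free: 09:00-10:15, 15:45-16:30, 17:30-18:00 (invert busy blocks within the working day).
Wei ∩ Pita: 09:00-11:30, 15:15-17:00.
Wei ∩ Pita ∩ Kira: 09:00-10:45, 15:15-17:00.
Wei ∩ Pita ∩ Kira ∩ Gabriel: 09:00-10:45, 15:15-17:00.
Wei ∩ Pita ∩ Kira ∩ Gabriel ∩ Ana: 09:00-10:45, 15:15-16:30.
Wei ∩ Pita ∩ Kira ∩ Gabriel ∩ Ana ∩ Idris: 09:00-10:15, 15:45-16:30.
So the common availability across everyone is 09:00-10:15, 15:45-16:30.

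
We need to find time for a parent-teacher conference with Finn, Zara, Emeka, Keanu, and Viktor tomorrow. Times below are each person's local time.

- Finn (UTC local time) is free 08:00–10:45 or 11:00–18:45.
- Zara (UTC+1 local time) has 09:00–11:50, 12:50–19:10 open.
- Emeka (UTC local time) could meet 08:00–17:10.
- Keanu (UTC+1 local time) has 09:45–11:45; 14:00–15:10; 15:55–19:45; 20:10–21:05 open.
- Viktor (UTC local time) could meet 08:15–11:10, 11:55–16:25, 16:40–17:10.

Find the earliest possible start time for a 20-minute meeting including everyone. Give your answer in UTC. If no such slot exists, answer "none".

Finn in UTC: 08:00-10:45, 11:00-18:45.
Zara in UTC: 08:00-10:50, 11:50-18:10 (subtract 1h to convert from UTC+1).
Emeka in UTC: 08:00-17:10.
Keanu in UTC: 08:45-10:45, 13:00-14:10, 14:55-18:45, 19:10-20:05 (subtract 1h to convert from UTC+1).
Viktor in UTC: 08:15-11:10, 11:55-16:25, 16:40-17:10.
Finn ∩ Zara: 08:00-10:45, 11:50-18:10.
Finn ∩ Zara ∩ Emeka: 08:00-10:45, 11:50-17:10.
Finn ∩ Zara ∩ Emeka ∩ Keanu: 08:45-10:45, 13:00-14:10, 14:55-17:10.
Finn ∩ Zara ∩ Emeka ∩ Keanu ∩ Viktor: 08:45-10:45, 13:00-14:10, 14:55-16:25, 16:40-17:10.
The first common window of at least 20 minutes is 08:45-10:45, so the earliest start is 08:45.

08:45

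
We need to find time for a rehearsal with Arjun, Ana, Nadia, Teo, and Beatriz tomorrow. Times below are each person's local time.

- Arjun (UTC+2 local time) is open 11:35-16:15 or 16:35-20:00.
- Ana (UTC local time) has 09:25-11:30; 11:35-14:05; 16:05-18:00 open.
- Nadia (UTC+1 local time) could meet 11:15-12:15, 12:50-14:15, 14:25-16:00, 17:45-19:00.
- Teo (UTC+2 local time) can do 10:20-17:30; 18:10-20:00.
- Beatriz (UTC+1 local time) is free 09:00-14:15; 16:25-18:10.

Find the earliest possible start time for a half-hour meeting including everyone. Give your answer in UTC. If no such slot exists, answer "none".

Arjun in UTC: 09:35-14:15, 14:35-18:00 (subtract 2h to convert from UTC+2).
Ana in UTC: 09:25-11:30, 11:35-14:05, 16:05-18:00.
Nadia in UTC: 10:15-11:15, 11:50-13:15, 13:25-15:00, 16:45-18:00 (subtract 1h to convert from UTC+1).
Teo in UTC: 08:20-15:30, 16:10-18:00 (subtract 2h to convert from UTC+2).
Beatriz in UTC: 08:00-13:15, 15:25-17:10 (subtract 1h to convert from UTC+1).
Arjun ∩ Ana: 09:35-11:30, 11:35-14:05, 16:05-18:00.
Arjun ∩ Ana ∩ Nadia: 10:15-11:15, 11:50-13:15, 13:25-14:05, 16:45-18:00.
Arjun ∩ Ana ∩ Nadia ∩ Teo: 10:15-11:15, 11:50-13:15, 13:25-14:05, 16:45-18:00.
Arjun ∩ Ana ∩ Nadia ∩ Teo ∩ Beatriz: 10:15-11:15, 11:50-13:15, 16:45-17:10.
Those are the intersection windows.
The first common window of at least 30 minutes is 10:15-11:15, so the earliest start is 10:15.

10:15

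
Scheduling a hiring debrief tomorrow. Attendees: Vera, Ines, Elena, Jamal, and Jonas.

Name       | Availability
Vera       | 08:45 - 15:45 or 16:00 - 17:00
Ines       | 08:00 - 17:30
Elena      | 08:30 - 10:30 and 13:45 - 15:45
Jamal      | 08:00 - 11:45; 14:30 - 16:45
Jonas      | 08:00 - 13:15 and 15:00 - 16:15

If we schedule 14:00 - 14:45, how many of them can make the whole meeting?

3

Vera, Ines, and Elena can make the full 14:00-14:45 slot — that's 3.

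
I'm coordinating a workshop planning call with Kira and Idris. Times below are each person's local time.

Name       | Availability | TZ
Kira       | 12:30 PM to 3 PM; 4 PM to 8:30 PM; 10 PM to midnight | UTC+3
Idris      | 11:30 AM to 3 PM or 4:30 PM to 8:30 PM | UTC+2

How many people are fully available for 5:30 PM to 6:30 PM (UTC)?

Kira in UTC: 09:30-12:00, 13:00-17:30, 19:00-21:00 (subtract 3h to convert from UTC+3).
Idris in UTC: 09:30-13:00, 14:30-18:30 (subtract 2h to convert from UTC+2).
Idris can make the full 17:30-18:30 slot — that's 1.

1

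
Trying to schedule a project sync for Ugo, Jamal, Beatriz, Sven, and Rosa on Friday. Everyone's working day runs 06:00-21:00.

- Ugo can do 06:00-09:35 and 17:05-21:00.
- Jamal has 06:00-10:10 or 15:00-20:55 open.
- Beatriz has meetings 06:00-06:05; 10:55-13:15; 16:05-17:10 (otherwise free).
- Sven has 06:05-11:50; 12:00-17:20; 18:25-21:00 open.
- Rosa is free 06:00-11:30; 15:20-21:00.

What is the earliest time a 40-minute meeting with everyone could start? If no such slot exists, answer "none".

Ugo free: 06:00-09:35, 17:05-21:00.
Jamal free: 06:00-10:10, 15:00-20:55.
Beatriz free: 06:05-10:55, 13:15-16:05, 17:10-21:00 (invert busy blocks within the working day).
Sven free: 06:05-11:50, 12:00-17:20, 18:25-21:00.
Rosa free: 06:00-11:30, 15:20-21:00.
Ugo ∩ Jamal: 06:00-09:35, 17:05-20:55.
Ugo ∩ Jamal ∩ Beatriz: 06:05-09:35, 17:10-20:55.
Ugo ∩ Jamal ∩ Beatriz ∩ Sven: 06:05-09:35, 17:10-17:20, 18:25-20:55.
Ugo ∩ Jamal ∩ Beatriz ∩ Sven ∩ Rosa: 06:05-09:35, 17:10-17:20, 18:25-20:55.
The first common window of at least 40 minutes is 06:05-09:35, so the earliest start is 06:05.

06:05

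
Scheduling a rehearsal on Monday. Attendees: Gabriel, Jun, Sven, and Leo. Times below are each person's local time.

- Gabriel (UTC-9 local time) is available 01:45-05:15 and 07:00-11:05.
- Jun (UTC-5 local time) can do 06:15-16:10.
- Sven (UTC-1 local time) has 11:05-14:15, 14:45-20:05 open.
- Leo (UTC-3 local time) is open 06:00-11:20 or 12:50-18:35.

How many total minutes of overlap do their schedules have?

375

Gabriel in UTC: 10:45-14:15, 16:00-20:05 (add 9h to convert from UTC-9).
Jun in UTC: 11:15-21:10 (add 5h to convert from UTC-5).
Sven in UTC: 12:05-15:15, 15:45-21:05 (add 1h to convert from UTC-1).
Leo in UTC: 09:00-14:20, 15:50-21:35 (add 3h to convert from UTC-3).
Gabriel ∩ Jun: 11:15-14:15, 16:00-20:05.
Gabriel ∩ Jun ∩ Sven: 12:05-14:15, 16:00-20:05.
Gabriel ∩ Jun ∩ Sven ∩ Leo: 12:05-14:15, 16:00-20:05.
Those are the intersection windows.
Summing the common windows: 130 + 245 = 375 minutes.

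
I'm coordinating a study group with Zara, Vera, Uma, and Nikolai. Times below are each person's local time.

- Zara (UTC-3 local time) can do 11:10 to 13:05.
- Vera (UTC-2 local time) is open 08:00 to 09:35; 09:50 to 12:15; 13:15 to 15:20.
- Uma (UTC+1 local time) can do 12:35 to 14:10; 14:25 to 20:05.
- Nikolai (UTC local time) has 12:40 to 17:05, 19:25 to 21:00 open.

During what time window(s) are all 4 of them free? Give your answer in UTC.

14:10-14:15, 15:15-16:05

Zara in UTC: 14:10-16:05 (add 3h to convert from UTC-3).
Vera in UTC: 10:00-11:35, 11:50-14:15, 15:15-17:20 (add 2h to convert from UTC-2).
Uma in UTC: 11:35-13:10, 13:25-19:05 (subtract 1h to convert from UTC+1).
Nikolai in UTC: 12:40-17:05, 19:25-21:00.
Zara ∩ Vera: 14:10-14:15, 15:15-16:05.
Zara ∩ Vera ∩ Uma: 14:10-14:15, 15:15-16:05.
Zara ∩ Vera ∩ Uma ∩ Nikolai: 14:10-14:15, 15:15-16:05.
So the common availability across everyone is 14:10-14:15, 15:15-16:05.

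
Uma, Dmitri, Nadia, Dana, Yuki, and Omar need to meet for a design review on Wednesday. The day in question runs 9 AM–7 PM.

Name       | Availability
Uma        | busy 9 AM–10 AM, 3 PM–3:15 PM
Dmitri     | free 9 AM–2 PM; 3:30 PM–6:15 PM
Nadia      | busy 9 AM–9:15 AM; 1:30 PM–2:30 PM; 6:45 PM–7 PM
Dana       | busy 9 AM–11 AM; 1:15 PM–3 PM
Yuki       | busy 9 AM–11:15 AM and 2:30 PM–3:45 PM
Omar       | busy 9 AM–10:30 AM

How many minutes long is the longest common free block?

150

Uma free: 10:00-15:00, 15:15-19:00 (invert busy blocks within the working day).
Dmitri free: 09:00-14:00, 15:30-18:15.
Nadia free: 09:15-13:30, 14:30-18:45 (invert busy blocks within the working day).
Dana free: 11:00-13:15, 15:00-19:00 (invert busy blocks within the working day).
Yuki free: 11:15-14:30, 15:45-19:00 (invert busy blocks within the working day).
Omar free: 10:30-19:00 (invert busy blocks within the working day).
Uma ∩ Dmitri: 10:00-14:00, 15:30-18:15.
Uma ∩ Dmitri ∩ Nadia: 10:00-13:30, 15:30-18:15.
Uma ∩ Dmitri ∩ Nadia ∩ Dana: 11:00-13:15, 15:30-18:15.
Uma ∩ Dmitri ∩ Nadia ∩ Dana ∩ Yuki: 11:15-13:15, 15:45-18:15.
Uma ∩ Dmitri ∩ Nadia ∩ Dana ∩ Yuki ∩ Omar: 11:15-13:15, 15:45-18:15.
The longest is 15:45-18:15 at 150 minutes.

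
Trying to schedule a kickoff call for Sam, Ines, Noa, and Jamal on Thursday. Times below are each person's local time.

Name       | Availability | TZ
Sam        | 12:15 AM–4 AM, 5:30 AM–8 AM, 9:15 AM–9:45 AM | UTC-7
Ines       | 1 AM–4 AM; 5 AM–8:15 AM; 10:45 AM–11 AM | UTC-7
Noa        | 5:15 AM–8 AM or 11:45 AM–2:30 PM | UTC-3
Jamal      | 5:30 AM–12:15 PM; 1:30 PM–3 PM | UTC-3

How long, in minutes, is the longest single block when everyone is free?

Sam in UTC: 07:15-11:00, 12:30-15:00, 16:15-16:45 (add 7h to convert from UTC-7).
Ines in UTC: 08:00-11:00, 12:00-15:15, 17:45-18:00 (add 7h to convert from UTC-7).
Noa in UTC: 08:15-11:00, 14:45-17:30 (add 3h to convert from UTC-3).
Jamal in UTC: 08:30-15:15, 16:30-18:00 (add 3h to convert from UTC-3).
Sam ∩ Ines: 08:00-11:00, 12:30-15:00.
Sam ∩ Ines ∩ Noa: 08:15-11:00, 14:45-15:00.
Sam ∩ Ines ∩ Noa ∩ Jamal: 08:30-11:00, 14:45-15:00.
The longest is 08:30-11:00 at 150 minutes.

150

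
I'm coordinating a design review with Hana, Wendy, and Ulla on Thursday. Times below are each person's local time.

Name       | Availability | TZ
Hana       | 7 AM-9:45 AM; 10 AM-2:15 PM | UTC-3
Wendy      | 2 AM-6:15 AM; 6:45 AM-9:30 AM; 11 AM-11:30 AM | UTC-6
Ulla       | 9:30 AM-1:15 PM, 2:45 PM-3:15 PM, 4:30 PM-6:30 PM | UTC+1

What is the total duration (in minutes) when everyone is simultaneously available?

180

Hana in UTC: 10:00-12:45, 13:00-17:15 (add 3h to convert from UTC-3).
Wendy in UTC: 08:00-12:15, 12:45-15:30, 17:00-17:30 (add 6h to convert from UTC-6).
Ulla in UTC: 08:30-12:15, 13:45-14:15, 15:30-17:30 (subtract 1h to convert from UTC+1).
Hana ∩ Wendy: 10:00-12:15, 13:00-15:30, 17:00-17:15.
Hana ∩ Wendy ∩ Ulla: 10:00-12:15, 13:45-14:15, 17:00-17:15.
So the common availability across everyone is 10:00-12:15, 13:45-14:15, 17:00-17:15.
Summing the common windows: 135 + 30 + 15 = 180 minutes.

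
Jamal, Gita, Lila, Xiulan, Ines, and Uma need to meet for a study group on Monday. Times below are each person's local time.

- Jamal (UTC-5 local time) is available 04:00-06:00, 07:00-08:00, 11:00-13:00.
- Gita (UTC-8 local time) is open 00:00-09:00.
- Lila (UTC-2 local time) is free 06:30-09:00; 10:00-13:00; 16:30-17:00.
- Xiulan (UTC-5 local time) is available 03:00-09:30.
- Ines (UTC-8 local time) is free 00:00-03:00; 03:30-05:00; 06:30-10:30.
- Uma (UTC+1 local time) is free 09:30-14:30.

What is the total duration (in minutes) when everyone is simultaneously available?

180

Jamal in UTC: 09:00-11:00, 12:00-13:00, 16:00-18:00 (add 5h to convert from UTC-5).
Gita in UTC: 08:00-17:00 (add 8h to convert from UTC-8).
Lila in UTC: 08:30-11:00, 12:00-15:00, 18:30-19:00 (add 2h to convert from UTC-2).
Xiulan in UTC: 08:00-14:30 (add 5h to convert from UTC-5).
Ines in UTC: 08:00-11:00, 11:30-13:00, 14:30-18:30 (add 8h to convert from UTC-8).
Uma in UTC: 08:30-13:30 (subtract 1h to convert from UTC+1).
Jamal ∩ Gita: 09:00-11:00, 12:00-13:00, 16:00-17:00.
Jamal ∩ Gita ∩ Lila: 09:00-11:00, 12:00-13:00.
Jamal ∩ Gita ∩ Lila ∩ Xiulan: 09:00-11:00, 12:00-13:00.
Jamal ∩ Gita ∩ Lila ∩ Xiulan ∩ Ines: 09:00-11:00, 12:00-13:00.
Jamal ∩ Gita ∩ Lila ∩ Xiulan ∩ Ines ∩ Uma: 09:00-11:00, 12:00-13:00.
Summing the common windows: 120 + 60 = 180 minutes.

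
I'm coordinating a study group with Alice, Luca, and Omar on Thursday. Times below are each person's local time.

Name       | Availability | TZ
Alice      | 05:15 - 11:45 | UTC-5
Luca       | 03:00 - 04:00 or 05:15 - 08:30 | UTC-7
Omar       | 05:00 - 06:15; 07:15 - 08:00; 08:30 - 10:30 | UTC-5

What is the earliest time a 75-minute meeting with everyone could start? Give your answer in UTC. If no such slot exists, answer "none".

Alice in UTC: 10:15-16:45 (add 5h to convert from UTC-5).
Luca in UTC: 10:00-11:00, 12:15-15:30 (add 7h to convert from UTC-7).
Omar in UTC: 10:00-11:15, 12:15-13:00, 13:30-15:30 (add 5h to convert from UTC-5).
Alice ∩ Luca: 10:15-11:00, 12:15-15:30.
Alice ∩ Luca ∩ Omar: 10:15-11:00, 12:15-13:00, 13:30-15:30.
The first common window of at least 75 minutes is 13:30-15:30, so the earliest start is 13:30.

13:30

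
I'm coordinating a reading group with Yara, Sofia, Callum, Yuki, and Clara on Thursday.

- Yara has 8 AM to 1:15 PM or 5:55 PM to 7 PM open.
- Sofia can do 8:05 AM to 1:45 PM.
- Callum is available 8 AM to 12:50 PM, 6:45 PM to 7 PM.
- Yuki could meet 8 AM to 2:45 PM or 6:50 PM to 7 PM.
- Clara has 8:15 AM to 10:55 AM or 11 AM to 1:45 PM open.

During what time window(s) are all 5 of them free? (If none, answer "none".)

Yara ∩ Sofia: 08:05-13:15.
Yara ∩ Sofia ∩ Callum: 08:05-12:50.
Yara ∩ Sofia ∩ Callum ∩ Yuki: 08:05-12:50.
Yara ∩ Sofia ∩ Callum ∩ Yuki ∩ Clara: 08:15-10:55, 11:00-12:50.

08:15-10:55, 11:00-12:50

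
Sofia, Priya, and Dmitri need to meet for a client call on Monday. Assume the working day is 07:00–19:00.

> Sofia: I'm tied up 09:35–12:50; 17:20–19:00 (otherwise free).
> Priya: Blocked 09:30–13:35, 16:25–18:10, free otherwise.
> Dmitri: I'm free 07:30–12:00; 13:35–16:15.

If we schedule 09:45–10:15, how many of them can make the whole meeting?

Sofia free: 07:00-09:35, 12:50-17:20 (invert busy blocks within the working day).
Priya free: 07:00-09:30, 13:35-16:25, 18:10-19:00 (invert busy blocks within the working day).
Dmitri free: 07:30-12:00, 13:35-16:15.
Dmitri can make the full 09:45-10:15 slot — that's 1.

1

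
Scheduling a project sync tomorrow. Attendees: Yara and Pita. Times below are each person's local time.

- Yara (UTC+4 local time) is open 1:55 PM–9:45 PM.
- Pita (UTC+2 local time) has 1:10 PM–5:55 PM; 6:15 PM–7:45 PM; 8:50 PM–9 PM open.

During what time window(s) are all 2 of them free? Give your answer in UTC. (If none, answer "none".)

11:10-15:55, 16:15-17:45

Yara in UTC: 09:55-17:45 (subtract 4h to convert from UTC+4).
Pita in UTC: 11:10-15:55, 16:15-17:45, 18:50-19:00 (subtract 2h to convert from UTC+2).
Yara ∩ Pita: 11:10-15:55, 16:15-17:45.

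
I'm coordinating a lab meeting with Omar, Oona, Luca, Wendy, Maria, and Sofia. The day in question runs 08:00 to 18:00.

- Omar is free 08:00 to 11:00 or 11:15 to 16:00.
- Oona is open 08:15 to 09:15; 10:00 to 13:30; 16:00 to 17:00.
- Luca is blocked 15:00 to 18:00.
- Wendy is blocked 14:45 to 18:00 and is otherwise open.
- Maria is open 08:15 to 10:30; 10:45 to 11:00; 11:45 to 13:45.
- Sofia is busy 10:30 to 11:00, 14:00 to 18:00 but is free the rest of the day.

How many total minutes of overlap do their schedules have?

195

Omar free: 08:00-11:00, 11:15-16:00.
Oona free: 08:15-09:15, 10:00-13:30, 16:00-17:00.
Luca free: 08:00-15:00 (invert busy blocks within the working day).
Wendy free: 08:00-14:45 (invert busy blocks within the working day).
Maria free: 08:15-10:30, 10:45-11:00, 11:45-13:45.
Sofia free: 08:00-10:30, 11:00-14:00 (invert busy blocks within the working day).
Omar ∩ Oona: 08:15-09:15, 10:00-11:00, 11:15-13:30.
Omar ∩ Oona ∩ Luca: 08:15-09:15, 10:00-11:00, 11:15-13:30.
Omar ∩ Oona ∩ Luca ∩ Wendy: 08:15-09:15, 10:00-11:00, 11:15-13:30.
Omar ∩ Oona ∩ Luca ∩ Wendy ∩ Maria: 08:15-09:15, 10:00-10:30, 10:45-11:00, 11:45-13:30.
Omar ∩ Oona ∩ Luca ∩ Wendy ∩ Maria ∩ Sofia: 08:15-09:15, 10:00-10:30, 11:45-13:30.
Summing the common windows: 60 + 30 + 105 = 195 minutes.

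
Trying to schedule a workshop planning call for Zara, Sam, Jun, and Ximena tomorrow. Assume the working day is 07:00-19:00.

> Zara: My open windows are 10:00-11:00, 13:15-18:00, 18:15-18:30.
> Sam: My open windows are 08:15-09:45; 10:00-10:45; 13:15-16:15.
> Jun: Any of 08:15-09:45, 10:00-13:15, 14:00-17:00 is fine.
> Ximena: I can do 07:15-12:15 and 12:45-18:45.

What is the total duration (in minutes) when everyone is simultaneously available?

180

Zara ∩ Sam: 10:00-10:45, 13:15-16:15.
Zara ∩ Sam ∩ Jun: 10:00-10:45, 14:00-16:15.
Zara ∩ Sam ∩ Jun ∩ Ximena: 10:00-10:45, 14:00-16:15.
So the common availability across everyone is 10:00-10:45, 14:00-16:15.
Summing the common windows: 45 + 135 = 180 minutes.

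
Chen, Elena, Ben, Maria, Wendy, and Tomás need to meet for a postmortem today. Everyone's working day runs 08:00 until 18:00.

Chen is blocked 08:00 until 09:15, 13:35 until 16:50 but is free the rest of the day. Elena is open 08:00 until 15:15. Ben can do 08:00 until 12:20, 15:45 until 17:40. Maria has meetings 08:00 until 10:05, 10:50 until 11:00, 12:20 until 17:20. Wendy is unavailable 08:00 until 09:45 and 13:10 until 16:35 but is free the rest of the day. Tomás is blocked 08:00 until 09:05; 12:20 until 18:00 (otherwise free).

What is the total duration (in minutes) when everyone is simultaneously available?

125

Chen free: 09:15-13:35, 16:50-18:00 (invert busy blocks within the working day).
Elena free: 08:00-15:15.
Ben free: 08:00-12:20, 15:45-17:40.
Maria free: 10:05-10:50, 11:00-12:20, 17:20-18:00 (invert busy blocks within the working day).
Wendy free: 09:45-13:10, 16:35-18:00 (invert busy blocks within the working day).
Tomás free: 09:05-12:20 (invert busy blocks within the working day).
Chen ∩ Elena: 09:15-13:35.
Chen ∩ Elena ∩ Ben: 09:15-12:20.
Chen ∩ Elena ∩ Ben ∩ Maria: 10:05-10:50, 11:00-12:20.
Chen ∩ Elena ∩ Ben ∩ Maria ∩ Wendy: 10:05-10:50, 11:00-12:20.
Chen ∩ Elena ∩ Ben ∩ Maria ∩ Wendy ∩ Tomás: 10:05-10:50, 11:00-12:20.
Summing the common windows: 45 + 80 = 125 minutes.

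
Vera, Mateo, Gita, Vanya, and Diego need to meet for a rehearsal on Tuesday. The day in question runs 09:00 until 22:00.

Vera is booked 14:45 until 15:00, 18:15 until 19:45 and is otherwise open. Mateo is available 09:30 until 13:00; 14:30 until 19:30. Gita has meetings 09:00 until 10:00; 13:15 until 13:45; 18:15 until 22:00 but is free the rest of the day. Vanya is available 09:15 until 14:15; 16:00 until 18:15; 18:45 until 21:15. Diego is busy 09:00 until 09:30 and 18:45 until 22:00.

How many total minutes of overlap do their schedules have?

Vera free: 09:00-14:45, 15:00-18:15, 19:45-22:00 (invert busy blocks within the working day).
Mateo free: 09:30-13:00, 14:30-19:30.
Gita free: 10:00-13:15, 13:45-18:15 (invert busy blocks within the working day).
Vanya free: 09:15-14:15, 16:00-18:15, 18:45-21:15.
Diego free: 09:30-18:45 (invert busy blocks within the working day).
Vera ∩ Mateo: 09:30-13:00, 14:30-14:45, 15:00-18:15.
Vera ∩ Mateo ∩ Gita: 10:00-13:00, 14:30-14:45, 15:00-18:15.
Vera ∩ Mateo ∩ Gita ∩ Vanya: 10:00-13:00, 16:00-18:15.
Vera ∩ Mateo ∩ Gita ∩ Vanya ∩ Diego: 10:00-13:00, 16:00-18:15.
So the common availability across everyone is 10:00-13:00, 16:00-18:15.
Summing the common windows: 180 + 135 = 315 minutes.

315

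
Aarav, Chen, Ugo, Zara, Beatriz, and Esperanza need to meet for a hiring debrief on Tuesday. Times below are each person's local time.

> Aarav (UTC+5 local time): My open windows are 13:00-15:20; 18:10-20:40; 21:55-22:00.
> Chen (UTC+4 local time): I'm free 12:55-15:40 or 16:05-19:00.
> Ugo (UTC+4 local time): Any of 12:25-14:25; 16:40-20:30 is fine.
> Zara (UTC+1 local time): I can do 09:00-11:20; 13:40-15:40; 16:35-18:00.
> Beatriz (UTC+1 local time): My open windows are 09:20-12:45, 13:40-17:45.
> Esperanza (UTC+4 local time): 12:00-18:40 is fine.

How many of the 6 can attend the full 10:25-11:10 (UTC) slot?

Aarav in UTC: 08:00-10:20, 13:10-15:40, 16:55-17:00 (subtract 5h to convert from UTC+5).
Chen in UTC: 08:55-11:40, 12:05-15:00 (subtract 4h to convert from UTC+4).
Ugo in UTC: 08:25-10:25, 12:40-16:30 (subtract 4h to convert from UTC+4).
Zara in UTC: 08:00-10:20, 12:40-14:40, 15:35-17:00 (subtract 1h to convert from UTC+1).
Beatriz in UTC: 08:20-11:45, 12:40-16:45 (subtract 1h to convert from UTC+1).
Esperanza in UTC: 08:00-14:40 (subtract 4h to convert from UTC+4).
Chen, Beatriz, and Esperanza can make the full 10:25-11:10 slot — that's 3.

3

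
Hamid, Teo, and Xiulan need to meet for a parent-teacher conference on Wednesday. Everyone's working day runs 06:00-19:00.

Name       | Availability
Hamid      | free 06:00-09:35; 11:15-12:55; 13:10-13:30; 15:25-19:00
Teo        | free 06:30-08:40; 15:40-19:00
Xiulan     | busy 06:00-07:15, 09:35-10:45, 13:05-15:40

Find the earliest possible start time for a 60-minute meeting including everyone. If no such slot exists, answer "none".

07:15

Hamid free: 06:00-09:35, 11:15-12:55, 13:10-13:30, 15:25-19:00.
Teo free: 06:30-08:40, 15:40-19:00.
Xiulan free: 07:15-09:35, 10:45-13:05, 15:40-19:00 (invert busy blocks within the working day).
Hamid ∩ Teo: 06:30-08:40, 15:40-19:00.
Hamid ∩ Teo ∩ Xiulan: 07:15-08:40, 15:40-19:00.
The first common window of at least 60 minutes is 07:15-08:40, so the earliest start is 07:15.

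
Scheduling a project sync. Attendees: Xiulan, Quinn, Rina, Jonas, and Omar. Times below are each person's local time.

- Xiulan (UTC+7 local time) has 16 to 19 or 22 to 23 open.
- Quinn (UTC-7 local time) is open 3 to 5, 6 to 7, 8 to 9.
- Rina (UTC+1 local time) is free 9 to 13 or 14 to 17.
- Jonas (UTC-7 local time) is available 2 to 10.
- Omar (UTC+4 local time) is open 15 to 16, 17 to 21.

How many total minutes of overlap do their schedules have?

Xiulan in UTC: 09:00-12:00, 15:00-16:00 (subtract 7h to convert from UTC+7).
Quinn in UTC: 10:00-12:00, 13:00-14:00, 15:00-16:00 (add 7h to convert from UTC-7).
Rina in UTC: 08:00-12:00, 13:00-16:00 (subtract 1h to convert from UTC+1).
Jonas in UTC: 09:00-17:00 (add 7h to convert from UTC-7).
Omar in UTC: 11:00-12:00, 13:00-17:00 (subtract 4h to convert from UTC+4).
Xiulan ∩ Quinn: 10:00-12:00, 15:00-16:00.
Xiulan ∩ Quinn ∩ Rina: 10:00-12:00, 15:00-16:00.
Xiulan ∩ Quinn ∩ Rina ∩ Jonas: 10:00-12:00, 15:00-16:00.
Xiulan ∩ Quinn ∩ Rina ∩ Jonas ∩ Omar: 11:00-12:00, 15:00-16:00.
Summing the common windows: 60 + 60 = 120 minutes.

120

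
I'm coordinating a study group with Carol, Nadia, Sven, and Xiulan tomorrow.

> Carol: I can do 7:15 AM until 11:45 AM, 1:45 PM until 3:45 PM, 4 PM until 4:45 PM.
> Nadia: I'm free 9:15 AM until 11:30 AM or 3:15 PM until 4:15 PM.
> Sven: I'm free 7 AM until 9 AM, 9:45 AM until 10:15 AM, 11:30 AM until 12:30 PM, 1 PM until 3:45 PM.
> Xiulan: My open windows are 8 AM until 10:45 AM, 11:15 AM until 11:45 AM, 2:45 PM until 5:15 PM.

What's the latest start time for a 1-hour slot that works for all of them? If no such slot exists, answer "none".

Carol ∩ Nadia: 09:15-11:30, 15:15-15:45, 16:00-16:15.
Carol ∩ Nadia ∩ Sven: 09:45-10:15, 15:15-15:45.
Carol ∩ Nadia ∩ Sven ∩ Xiulan: 09:45-10:15, 15:15-15:45.
So the common availability across everyone is 09:45-10:15, 15:15-15:45.
No common window is at least 60 minutes long.

none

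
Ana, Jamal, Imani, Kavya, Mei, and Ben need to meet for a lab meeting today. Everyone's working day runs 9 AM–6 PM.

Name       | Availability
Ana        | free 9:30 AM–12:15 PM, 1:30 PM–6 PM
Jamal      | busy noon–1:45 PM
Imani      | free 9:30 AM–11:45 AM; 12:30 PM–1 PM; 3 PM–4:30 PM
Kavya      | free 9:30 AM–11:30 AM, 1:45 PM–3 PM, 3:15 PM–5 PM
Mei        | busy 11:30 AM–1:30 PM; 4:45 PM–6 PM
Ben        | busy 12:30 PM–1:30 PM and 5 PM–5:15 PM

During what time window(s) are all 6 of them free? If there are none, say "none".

Ana free: 09:30-12:15, 13:30-18:00.
Jamal free: 09:00-12:00, 13:45-18:00 (invert busy blocks within the working day).
Imani free: 09:30-11:45, 12:30-13:00, 15:00-16:30.
Kavya free: 09:30-11:30, 13:45-15:00, 15:15-17:00.
Mei free: 09:00-11:30, 13:30-16:45 (invert busy blocks within the working day).
Ben free: 09:00-12:30, 13:30-17:00, 17:15-18:00 (invert busy blocks within the working day).
Ana ∩ Jamal: 09:30-12:00, 13:45-18:00.
Ana ∩ Jamal ∩ Imani: 09:30-11:45, 15:00-16:30.
Ana ∩ Jamal ∩ Imani ∩ Kavya: 09:30-11:30, 15:15-16:30.
Ana ∩ Jamal ∩ Imani ∩ Kavya ∩ Mei: 09:30-11:30, 15:15-16:30.
Ana ∩ Jamal ∩ Imani ∩ Kavya ∩ Mei ∩ Ben: 09:30-11:30, 15:15-16:30.
So the common availability across everyone is 09:30-11:30, 15:15-16:30.

09:30-11:30, 15:15-16:30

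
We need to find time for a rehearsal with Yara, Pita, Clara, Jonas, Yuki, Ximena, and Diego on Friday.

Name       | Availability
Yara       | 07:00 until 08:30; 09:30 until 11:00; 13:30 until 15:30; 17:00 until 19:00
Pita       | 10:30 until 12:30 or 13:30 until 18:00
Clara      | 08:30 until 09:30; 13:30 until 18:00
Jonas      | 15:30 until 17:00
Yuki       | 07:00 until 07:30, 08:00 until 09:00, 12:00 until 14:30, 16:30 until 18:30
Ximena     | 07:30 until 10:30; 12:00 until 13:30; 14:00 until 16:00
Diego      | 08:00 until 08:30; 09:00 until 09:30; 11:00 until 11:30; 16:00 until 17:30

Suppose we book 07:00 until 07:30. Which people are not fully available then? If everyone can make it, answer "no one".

Yara: free for 07:00-07:30. Pita: not fully free for 07:00-07:30. Clara: not fully free for 07:00-07:30. Jonas: not fully free for 07:00-07:30. Yuki: free for 07:00-07:30. Ximena: not fully free for 07:00-07:30. Diego: not fully free for 07:00-07:30.

Clara, Diego, Jonas, Pita, Ximena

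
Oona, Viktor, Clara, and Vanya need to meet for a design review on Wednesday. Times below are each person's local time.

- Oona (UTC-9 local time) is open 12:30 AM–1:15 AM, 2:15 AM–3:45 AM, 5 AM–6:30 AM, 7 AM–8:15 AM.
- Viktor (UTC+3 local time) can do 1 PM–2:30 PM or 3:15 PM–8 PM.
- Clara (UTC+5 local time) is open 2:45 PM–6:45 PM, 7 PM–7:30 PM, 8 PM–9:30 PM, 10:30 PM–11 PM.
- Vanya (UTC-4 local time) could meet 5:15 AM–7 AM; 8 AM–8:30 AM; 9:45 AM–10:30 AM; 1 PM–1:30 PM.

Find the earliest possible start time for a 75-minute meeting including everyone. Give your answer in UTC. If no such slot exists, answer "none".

none

Oona in UTC: 09:30-10:15, 11:15-12:45, 14:00-15:30, 16:00-17:15 (add 9h to convert from UTC-9).
Viktor in UTC: 10:00-11:30, 12:15-17:00 (subtract 3h to convert from UTC+3).
Clara in UTC: 09:45-13:45, 14:00-14:30, 15:00-16:30, 17:30-18:00 (subtract 5h to convert from UTC+5).
Vanya in UTC: 09:15-11:00, 12:00-12:30, 13:45-14:30, 17:00-17:30 (add 4h to convert from UTC-4).
Oona ∩ Viktor: 10:00-10:15, 11:15-11:30, 12:15-12:45, 14:00-15:30, 16:00-17:00.
Oona ∩ Viktor ∩ Clara: 10:00-10:15, 11:15-11:30, 12:15-12:45, 14:00-14:30, 15:00-15:30, 16:00-16:30.
Oona ∩ Viktor ∩ Clara ∩ Vanya: 10:00-10:15, 12:15-12:30, 14:00-14:30.
No common window is at least 75 minutes long.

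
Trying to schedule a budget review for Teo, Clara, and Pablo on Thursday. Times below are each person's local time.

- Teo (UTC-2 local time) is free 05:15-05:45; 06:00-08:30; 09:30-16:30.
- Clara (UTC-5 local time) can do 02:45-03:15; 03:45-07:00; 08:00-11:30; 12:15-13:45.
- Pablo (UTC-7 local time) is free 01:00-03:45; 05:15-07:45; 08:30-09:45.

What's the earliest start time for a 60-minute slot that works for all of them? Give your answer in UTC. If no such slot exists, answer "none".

Teo in UTC: 07:15-07:45, 08:00-10:30, 11:30-18:30 (add 2h to convert from UTC-2).
Clara in UTC: 07:45-08:15, 08:45-12:00, 13:00-16:30, 17:15-18:45 (add 5h to convert from UTC-5).
Pablo in UTC: 08:00-10:45, 12:15-14:45, 15:30-16:45 (add 7h to convert from UTC-7).
Teo ∩ Clara: 08:00-08:15, 08:45-10:30, 11:30-12:00, 13:00-16:30, 17:15-18:30.
Teo ∩ Clara ∩ Pablo: 08:00-08:15, 08:45-10:30, 13:00-14:45, 15:30-16:30.
So the common availability across everyone is 08:00-08:15, 08:45-10:30, 13:00-14:45, 15:30-16:30.
The first common window of at least 60 minutes is 08:45-10:30, so the earliest start is 08:45.

08:45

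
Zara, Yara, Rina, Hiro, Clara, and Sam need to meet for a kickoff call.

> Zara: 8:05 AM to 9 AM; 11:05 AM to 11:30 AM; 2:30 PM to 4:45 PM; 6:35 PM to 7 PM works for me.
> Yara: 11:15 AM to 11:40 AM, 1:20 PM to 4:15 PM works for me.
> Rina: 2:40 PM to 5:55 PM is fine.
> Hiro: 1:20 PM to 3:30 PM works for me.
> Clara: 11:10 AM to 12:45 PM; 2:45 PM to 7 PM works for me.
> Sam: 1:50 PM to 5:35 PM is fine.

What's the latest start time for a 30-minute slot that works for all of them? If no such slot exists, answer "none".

Zara ∩ Yara: 11:15-11:30, 14:30-16:15.
Zara ∩ Yara ∩ Rina: 14:40-16:15.
Zara ∩ Yara ∩ Rina ∩ Hiro: 14:40-15:30.
Zara ∩ Yara ∩ Rina ∩ Hiro ∩ Clara: 14:45-15:30.
Zara ∩ Yara ∩ Rina ∩ Hiro ∩ Clara ∩ Sam: 14:45-15:30.
The last common window of at least 30 minutes is 14:45-15:30; a 30-minute meeting can start as late as 15:00 and still end by 15:30.

15:00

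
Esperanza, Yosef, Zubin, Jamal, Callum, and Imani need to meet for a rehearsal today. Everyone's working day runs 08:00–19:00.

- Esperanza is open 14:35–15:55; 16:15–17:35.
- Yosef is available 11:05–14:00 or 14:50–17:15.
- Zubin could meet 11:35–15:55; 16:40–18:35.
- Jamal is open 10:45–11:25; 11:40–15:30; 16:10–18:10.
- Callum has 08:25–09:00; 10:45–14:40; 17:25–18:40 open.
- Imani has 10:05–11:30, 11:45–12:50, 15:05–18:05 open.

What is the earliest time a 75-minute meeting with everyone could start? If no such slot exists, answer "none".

Esperanza ∩ Yosef: 14:50-15:55, 16:15-17:15.
Esperanza ∩ Yosef ∩ Zubin: 14:50-15:55, 16:40-17:15.
Esperanza ∩ Yosef ∩ Zubin ∩ Jamal: 14:50-15:30, 16:40-17:15.
Esperanza ∩ Yosef ∩ Zubin ∩ Jamal ∩ Callum: ∅.
Esperanza ∩ Yosef ∩ Zubin ∩ Jamal ∩ Callum ∩ Imani: ∅.
There is no time when everyone is free.
No common window is at least 75 minutes long.

none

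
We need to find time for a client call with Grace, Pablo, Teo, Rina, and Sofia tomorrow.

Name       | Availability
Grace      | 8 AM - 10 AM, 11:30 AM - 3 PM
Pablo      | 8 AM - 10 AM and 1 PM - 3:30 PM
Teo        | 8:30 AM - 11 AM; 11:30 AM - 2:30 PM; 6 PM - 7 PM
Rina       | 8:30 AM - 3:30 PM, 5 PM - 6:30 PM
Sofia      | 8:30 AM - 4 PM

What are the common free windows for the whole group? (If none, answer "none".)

08:30-10:00, 13:00-14:30

Grace ∩ Pablo: 08:00-10:00, 13:00-15:00.
Grace ∩ Pablo ∩ Teo: 08:30-10:00, 13:00-14:30.
Grace ∩ Pablo ∩ Teo ∩ Rina: 08:30-10:00, 13:00-14:30.
Grace ∩ Pablo ∩ Teo ∩ Rina ∩ Sofia: 08:30-10:00, 13:00-14:30.
Those are the intersection windows.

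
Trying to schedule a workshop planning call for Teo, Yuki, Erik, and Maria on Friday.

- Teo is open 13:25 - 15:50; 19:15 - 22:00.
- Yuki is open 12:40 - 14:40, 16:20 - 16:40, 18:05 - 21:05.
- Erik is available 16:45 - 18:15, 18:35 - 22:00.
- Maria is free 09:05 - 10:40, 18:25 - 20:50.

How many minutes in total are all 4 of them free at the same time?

Teo ∩ Yuki: 13:25-14:40, 19:15-21:05.
Teo ∩ Yuki ∩ Erik: 19:15-21:05.
Teo ∩ Yuki ∩ Erik ∩ Maria: 19:15-20:50.
Those are the intersection windows.
That's a single block of 95 minutes.

95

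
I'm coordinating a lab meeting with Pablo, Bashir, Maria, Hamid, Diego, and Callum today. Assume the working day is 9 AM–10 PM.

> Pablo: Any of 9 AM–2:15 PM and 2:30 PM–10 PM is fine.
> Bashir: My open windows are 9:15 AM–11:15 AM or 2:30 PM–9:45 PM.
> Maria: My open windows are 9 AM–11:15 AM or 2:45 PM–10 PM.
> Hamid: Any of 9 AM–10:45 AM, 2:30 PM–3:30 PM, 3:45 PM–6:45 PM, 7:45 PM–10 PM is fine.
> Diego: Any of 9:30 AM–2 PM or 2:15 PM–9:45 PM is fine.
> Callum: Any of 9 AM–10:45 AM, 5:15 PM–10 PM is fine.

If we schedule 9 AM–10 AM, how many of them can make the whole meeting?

4

Pablo, Maria, Hamid, and Callum can make the full 09:00-10:00 slot — that's 4.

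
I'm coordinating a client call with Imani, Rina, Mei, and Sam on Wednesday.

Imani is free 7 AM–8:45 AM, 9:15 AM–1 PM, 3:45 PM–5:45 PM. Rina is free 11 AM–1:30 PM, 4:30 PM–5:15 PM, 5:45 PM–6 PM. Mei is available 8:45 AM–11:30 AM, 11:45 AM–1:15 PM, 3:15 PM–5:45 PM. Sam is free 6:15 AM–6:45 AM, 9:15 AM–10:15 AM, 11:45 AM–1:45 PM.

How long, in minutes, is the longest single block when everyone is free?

Imani ∩ Rina: 11:00-13:00, 16:30-17:15.
Imani ∩ Rina ∩ Mei: 11:00-11:30, 11:45-13:00, 16:30-17:15.
Imani ∩ Rina ∩ Mei ∩ Sam: 11:45-13:00.
So the common availability across everyone is 11:45-13:00.
The longest is 11:45-13:00 at 75 minutes.

75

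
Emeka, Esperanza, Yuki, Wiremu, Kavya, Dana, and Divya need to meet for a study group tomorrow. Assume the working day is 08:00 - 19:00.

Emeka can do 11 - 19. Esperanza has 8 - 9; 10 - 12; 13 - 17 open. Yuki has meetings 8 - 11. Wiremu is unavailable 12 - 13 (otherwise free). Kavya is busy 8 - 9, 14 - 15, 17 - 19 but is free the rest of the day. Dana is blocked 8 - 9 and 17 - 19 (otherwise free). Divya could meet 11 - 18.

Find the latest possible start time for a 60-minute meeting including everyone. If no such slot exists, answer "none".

16:00

Emeka free: 11:00-19:00.
Esperanza free: 08:00-09:00, 10:00-12:00, 13:00-17:00.
Yuki free: 11:00-19:00 (invert busy blocks within the working day).
Wiremu free: 08:00-12:00, 13:00-19:00 (invert busy blocks within the working day).
Kavya free: 09:00-14:00, 15:00-17:00 (invert busy blocks within the working day).
Dana free: 09:00-17:00 (invert busy blocks within the working day).
Divya free: 11:00-18:00.
Emeka ∩ Esperanza: 11:00-12:00, 13:00-17:00.
Emeka ∩ Esperanza ∩ Yuki: 11:00-12:00, 13:00-17:00.
Emeka ∩ Esperanza ∩ Yuki ∩ Wiremu: 11:00-12:00, 13:00-17:00.
Emeka ∩ Esperanza ∩ Yuki ∩ Wiremu ∩ Kavya: 11:00-12:00, 13:00-14:00, 15:00-17:00.
Emeka ∩ Esperanza ∩ Yuki ∩ Wiremu ∩ Kavya ∩ Dana: 11:00-12:00, 13:00-14:00, 15:00-17:00.
Emeka ∩ Esperanza ∩ Yuki ∩ Wiremu ∩ Kavya ∩ Dana ∩ Divya: 11:00-12:00, 13:00-14:00, 15:00-17:00.
So the common availability across everyone is 11:00-12:00, 13:00-14:00, 15:00-17:00.
The last common window of at least 60 minutes is 15:00-17:00; a 60-minute meeting can start as late as 16:00 and still end by 17:00.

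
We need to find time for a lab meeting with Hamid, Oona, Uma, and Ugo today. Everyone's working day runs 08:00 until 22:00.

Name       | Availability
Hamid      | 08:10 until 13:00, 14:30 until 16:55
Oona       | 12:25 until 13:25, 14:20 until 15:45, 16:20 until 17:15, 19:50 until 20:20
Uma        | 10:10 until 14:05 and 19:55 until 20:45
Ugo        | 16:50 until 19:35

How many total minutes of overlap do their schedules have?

Hamid ∩ Oona: 12:25-13:00, 14:30-15:45, 16:20-16:55.
Hamid ∩ Oona ∩ Uma: 12:25-13:00.
Hamid ∩ Oona ∩ Uma ∩ Ugo: ∅.
There is no time when everyone is free.
There is no common window, so the total is 0 minutes.

0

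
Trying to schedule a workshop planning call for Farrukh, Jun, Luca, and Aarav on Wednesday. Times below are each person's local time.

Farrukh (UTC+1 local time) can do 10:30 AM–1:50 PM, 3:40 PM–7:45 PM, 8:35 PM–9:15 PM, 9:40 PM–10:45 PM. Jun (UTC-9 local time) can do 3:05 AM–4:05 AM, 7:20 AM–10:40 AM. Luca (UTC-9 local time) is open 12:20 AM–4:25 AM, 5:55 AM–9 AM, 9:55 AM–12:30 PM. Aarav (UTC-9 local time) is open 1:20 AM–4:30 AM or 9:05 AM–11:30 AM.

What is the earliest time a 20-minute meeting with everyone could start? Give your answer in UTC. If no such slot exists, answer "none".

12:05

Farrukh in UTC: 09:30-12:50, 14:40-18:45, 19:35-20:15, 20:40-21:45 (subtract 1h to convert from UTC+1).
Jun in UTC: 12:05-13:05, 16:20-19:40 (add 9h to convert from UTC-9).
Luca in UTC: 09:20-13:25, 14:55-18:00, 18:55-21:30 (add 9h to convert from UTC-9).
Aarav in UTC: 10:20-13:30, 18:05-20:30 (add 9h to convert from UTC-9).
Farrukh ∩ Jun: 12:05-12:50, 16:20-18:45, 19:35-19:40.
Farrukh ∩ Jun ∩ Luca: 12:05-12:50, 16:20-18:00, 19:35-19:40.
Farrukh ∩ Jun ∩ Luca ∩ Aarav: 12:05-12:50, 19:35-19:40.
The first common window of at least 20 minutes is 12:05-12:50, so the earliest start is 12:05.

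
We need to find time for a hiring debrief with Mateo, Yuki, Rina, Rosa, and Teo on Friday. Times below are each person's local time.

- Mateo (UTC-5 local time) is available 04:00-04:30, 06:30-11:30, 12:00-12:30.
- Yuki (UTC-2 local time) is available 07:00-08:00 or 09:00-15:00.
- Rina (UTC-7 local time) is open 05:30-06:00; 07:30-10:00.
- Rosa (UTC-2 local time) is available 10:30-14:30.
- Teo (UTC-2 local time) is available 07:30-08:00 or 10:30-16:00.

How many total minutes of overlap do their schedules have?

Mateo in UTC: 09:00-09:30, 11:30-16:30, 17:00-17:30 (add 5h to convert from UTC-5).
Yuki in UTC: 09:00-10:00, 11:00-17:00 (add 2h to convert from UTC-2).
Rina in UTC: 12:30-13:00, 14:30-17:00 (add 7h to convert from UTC-7).
Rosa in UTC: 12:30-16:30 (add 2h to convert from UTC-2).
Teo in UTC: 09:30-10:00, 12:30-18:00 (add 2h to convert from UTC-2).
Mateo ∩ Yuki: 09:00-09:30, 11:30-16:30.
Mateo ∩ Yuki ∩ Rina: 12:30-13:00, 14:30-16:30.
Mateo ∩ Yuki ∩ Rina ∩ Rosa: 12:30-13:00, 14:30-16:30.
Mateo ∩ Yuki ∩ Rina ∩ Rosa ∩ Teo: 12:30-13:00, 14:30-16:30.
Those are the intersection windows.
Summing the common windows: 30 + 120 = 150 minutes.

150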